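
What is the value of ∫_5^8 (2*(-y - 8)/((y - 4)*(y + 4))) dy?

-log(48)

Factor the denominator: y**2 - 16 = (y + 4)(y - 4).
Partial fractions: 2*(-y - 8)/((y - 4)*(y + 4)) = 1/(y + 4) - 3/(y - 4).
An antiderivative is F(y) = -3*log(y - 4) + log(y + 4).
Then F(8) - F(5) = (log(3/16)) - (log(9)) = -log(48).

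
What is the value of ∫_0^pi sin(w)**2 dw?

Use the identity sin^2(w) = (1 - cos(2*w))/2.
An antiderivative is F(w) = w/2 - sin(2*w)/4.
Then F(pi) - F(0) = (pi/2) - (0) = pi/2.

pi/2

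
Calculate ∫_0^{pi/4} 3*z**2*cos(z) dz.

3*sqrt(2)*(-32 + pi**2 + 8*pi)/32

Integrate by parts twice (u = z^2, dv = 3*cos(z) dz).
An antiderivative is F(z) = 3*z**2*sin(z) + 6*z*cos(z) - 6*sin(z).
Then F(pi/4) - F(0) = (3*sqrt(2)*(-32 + pi**2 + 8*pi)/32) - (0) = 3*sqrt(2)*(-32 + pi**2 + 8*pi)/32.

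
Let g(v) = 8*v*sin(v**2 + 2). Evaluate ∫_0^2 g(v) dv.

Let u = v**2 + 2, so du = 2*v dv. When v = 0, u = 2; when v = 2, u = 6.
The integral becomes 4·∫ sin(u) du from 2 to 6, with antiderivative -4*cos(u).
Back in v: F(v) = -4*cos(v**2 + 2).
Then F(2) - F(0) = (-4*cos(6)) - (-4*cos(2)) = -4*cos(6) + 4*cos(2).

-4*cos(6) + 4*cos(2)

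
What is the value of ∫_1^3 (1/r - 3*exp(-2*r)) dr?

An antiderivative is F(r) = log(r) + 3*exp(-2*r)/2.
Then F(3) - F(1) = (3*exp(-6)/2 + log(3)) - (3*exp(-2)/2) = -3*exp(-2)/2 + 3*exp(-6)/2 + log(3).

-3*exp(-2)/2 + 3*exp(-6)/2 + log(3)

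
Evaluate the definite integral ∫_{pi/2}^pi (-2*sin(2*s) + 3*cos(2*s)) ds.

2

An antiderivative is F(s) = 3*sin(2*s)/2 + cos(2*s).
Then F(pi) - F(pi/2) = (1) - (-1) = 2.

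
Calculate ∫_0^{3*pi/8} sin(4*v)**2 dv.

Use the identity sin^2(4*v) = (1 - cos(8*v))/2.
An antiderivative is F(v) = v/2 - sin(8*v)/16.
Then F(3*pi/8) - F(0) = (3*pi/16) - (0) = 3*pi/16.

3*pi/16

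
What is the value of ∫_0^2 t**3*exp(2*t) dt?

3/8 + 17*exp(4)/8

Integrate by parts 3 times (u = t^3, dv = exp(2*t) dt).
An antiderivative is F(t) = (4*t**3 - 6*t**2 + 6*t - 3)*exp(2*t)/8.
Then F(2) - F(0) = (17*exp(4)/8) - (-3/8) = 3/8 + 17*exp(4)/8.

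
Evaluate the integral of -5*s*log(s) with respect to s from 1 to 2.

15/4 - 10*log(2)

Integrate by parts once (u = ln s, dv = -5*s ds).
An antiderivative is F(s) = -5*s**2*(2*log(s) - 1)/4.
Then F(2) - F(1) = (5 - 10*log(2)) - (5/4) = 15/4 - 10*log(2).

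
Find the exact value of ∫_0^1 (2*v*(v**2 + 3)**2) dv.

Let u = v**2 + 3, so du = 2*v dv. When v = 0, u = 3; when v = 1, u = 4.
The integral becomes ∫ u**2 du from 3 to 4, with antiderivative u**3/3.
Back in v: F(v) = (v**2 + 3)**3/3.
Then F(1) - F(0) = (64/3) - (9) = 37/3.

37/3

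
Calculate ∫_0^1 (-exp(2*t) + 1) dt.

An antiderivative is F(t) = -exp(2*t)/2 + t.
Then F(1) - F(0) = (1 - exp(2)/2) - (-1/2) = 3/2 - exp(2)/2.

3/2 - exp(2)/2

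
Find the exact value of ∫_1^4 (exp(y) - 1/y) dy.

An antiderivative is F(y) = exp(y) - log(y).
Then F(4) - F(1) = (-log(4) + exp(4)) - (exp(1)) = -exp(1) - log(4) + exp(4).

-exp(1) - log(4) + exp(4)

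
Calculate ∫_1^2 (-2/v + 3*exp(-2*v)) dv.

An antiderivative is F(v) = -2*log(v) - 3*exp(-2*v)/2.
Then F(2) - F(1) = (-2*log(2) - 3*exp(-4)/2) - (-3*exp(-2)/2) = -2*log(2) - 3*exp(-4)/2 + 3*exp(-2)/2.

-2*log(2) - 3*exp(-4)/2 + 3*exp(-2)/2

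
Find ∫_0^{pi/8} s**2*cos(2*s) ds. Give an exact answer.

Integrate by parts twice (u = s^2, dv = cos(2*s) ds).
An antiderivative is F(s) = s**2*sin(2*s)/2 + s*cos(2*s)/2 - sin(2*s)/4.
Then F(pi/8) - F(0) = (sqrt(2)*(-32 + pi**2 + 8*pi)/256) - (0) = sqrt(2)*(-32 + pi**2 + 8*pi)/256.

sqrt(2)*(-32 + pi**2 + 8*pi)/256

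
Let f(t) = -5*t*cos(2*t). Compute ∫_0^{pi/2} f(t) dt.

Integrate by parts once (u = t, dv = -5*cos(2*t) dt).
An antiderivative is F(t) = -5*t*sin(2*t)/2 - 5*cos(2*t)/4.
Then F(pi/2) - F(0) = (5/4) - (-5/4) = 5/2.

5/2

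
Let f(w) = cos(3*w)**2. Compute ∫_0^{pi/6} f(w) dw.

pi/12

Use the identity cos^2(3*w) = (1 + cos(6*w))/2.
An antiderivative is F(w) = w/2 + sin(6*w)/12.
Then F(pi/6) - F(0) = (pi/12) - (0) = pi/12.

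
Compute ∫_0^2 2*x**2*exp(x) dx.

-4 + 4*exp(2)

Integrate by parts twice (u = x^2, dv = 2*exp(x) dx).
An antiderivative is F(x) = (2*x**2 - 4*x + 4)*exp(x).
Then F(2) - F(0) = (4*exp(2)) - (4) = -4 + 4*exp(2).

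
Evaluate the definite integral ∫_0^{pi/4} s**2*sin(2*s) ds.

-1/4 + pi/8

Integrate by parts twice (u = s^2, dv = sin(2*s) ds).
An antiderivative is F(s) = -s**2*cos(2*s)/2 + s*sin(2*s)/2 + cos(2*s)/4.
Then F(pi/4) - F(0) = (pi/8) - (1/4) = -1/4 + pi/8.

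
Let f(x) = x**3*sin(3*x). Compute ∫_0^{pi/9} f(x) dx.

-sqrt(3)/27 - pi**3/4374 + sqrt(3)*pi**2/486 + pi/81

Integrate by parts 3 times (u = x^3, dv = sin(3*x) dx).
An antiderivative is F(x) = -x**3*cos(3*x)/3 + x**2*sin(3*x)/3 + 2*x*cos(3*x)/9 - 2*sin(3*x)/27.
Then F(pi/9) - F(0) = (-sqrt(3)/27 - pi**3/4374 + sqrt(3)*pi**2/486 + pi/81) - (0) = -sqrt(3)/27 - pi**3/4374 + sqrt(3)*pi**2/486 + pi/81.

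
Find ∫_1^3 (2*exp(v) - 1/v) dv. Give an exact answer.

-2*exp(1) - log(3) + 2*exp(3)

An antiderivative is F(v) = 2*exp(v) - log(v).
Then F(3) - F(1) = (-log(3) + 2*exp(3)) - (2*exp(1)) = -2*exp(1) - log(3) + 2*exp(3).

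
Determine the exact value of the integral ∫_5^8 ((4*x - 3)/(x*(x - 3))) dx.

log(25)

Factor the denominator: x**2 - 3*x = x(x - 3).
Partial fractions: (4*x - 3)/(x*(x - 3)) = 1/x + 3/(x - 3).
An antiderivative is F(x) = log(x) + 3*log(x - 3).
Then F(8) - F(5) = (3*log(2) + 3*log(5)) - (log(40)) = log(25).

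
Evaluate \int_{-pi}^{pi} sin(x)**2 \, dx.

Use the identity sin^2(x) = (1 - cos(2*x))/2.
An antiderivative is F(x) = x/2 - sin(2*x)/4.
Then F(pi) - F(-pi) = (pi/2) - (-pi/2) = pi.

pi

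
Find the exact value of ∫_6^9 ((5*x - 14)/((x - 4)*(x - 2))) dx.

Factor the denominator: x**2 - 6*x + 8 = (x - 2)(x - 4).
Partial fractions: (5*x - 14)/((x - 4)*(x - 2)) = 2/(x - 2) + 3/(x - 4).
An antiderivative is F(x) = 3*log(x - 4) + 2*log(x - 2).
Then F(9) - F(6) = (2*log(7) + 3*log(5)) - (7*log(2)) = -7*log(2) + 2*log(7) + 3*log(5).

-7*log(2) + 2*log(7) + 3*log(5)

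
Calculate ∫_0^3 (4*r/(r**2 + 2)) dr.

Let u = r**2 + 2, so du = 2*r dr. When r = 0, u = 2; when r = 3, u = 11.
The integral becomes 2·∫ 1/u du from 2 to 11, with antiderivative 2*log(u).
Back in r: F(r) = 2*log(r**2 + 2).
Then F(3) - F(0) = (2*log(11)) - (log(4)) = -2*log(2) + 2*log(11).

-2*log(2) + 2*log(11)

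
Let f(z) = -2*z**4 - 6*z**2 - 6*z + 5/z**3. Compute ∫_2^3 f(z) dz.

-49339/360

By the power rule, an antiderivative is F(z) = -2*z**5/5 - 2*z**3 - 3*z**2 - 5/(2*z**2).
Then F(3) - F(2) = (-16063/90) - (-1657/40) = -49339/360.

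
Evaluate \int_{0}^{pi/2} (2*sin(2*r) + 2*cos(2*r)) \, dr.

2

An antiderivative is F(r) = sin(2*r) - cos(2*r).
Then F(pi/2) - F(0) = (1) - (-1) = 2.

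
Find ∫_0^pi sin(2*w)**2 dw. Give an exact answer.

pi/2

Use the identity sin^2(2*w) = (1 - cos(4*w))/2.
An antiderivative is F(w) = w/2 - sin(4*w)/8.
Then F(pi) - F(0) = (pi/2) - (0) = pi/2.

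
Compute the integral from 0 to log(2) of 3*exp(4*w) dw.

45/4

Let u = exp(w), so du = exp(w) dw. When w = 0, u = 1; when w = log(2), u = 2.
The integral becomes 3·∫ u**3 du from 1 to 2, with antiderivative 3*u**4/4.
Back in w: F(w) = 3*exp(4*w)/4.
Then F(log(2)) - F(0) = (12) - (3/4) = 45/4.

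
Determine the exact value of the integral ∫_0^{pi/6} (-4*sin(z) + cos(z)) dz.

-7/2 + 2*sqrt(3)

An antiderivative is F(z) = sin(z) + 4*cos(z).
Then F(pi/6) - F(0) = (1/2 + 2*sqrt(3)) - (4) = -7/2 + 2*sqrt(3).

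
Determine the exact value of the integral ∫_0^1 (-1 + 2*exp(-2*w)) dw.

-exp(-2)

An antiderivative is F(w) = -w - exp(-2*w).
Then F(1) - F(0) = (-1 - exp(-2)) - (-1) = -exp(-2).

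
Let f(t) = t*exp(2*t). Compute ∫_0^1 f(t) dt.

1/4 + exp(2)/4

Integrate by parts once (u = t, dv = exp(2*t) dt).
An antiderivative is F(t) = (2*t - 1)*exp(2*t)/4.
Then F(1) - F(0) = (exp(2)/4) - (-1/4) = 1/4 + exp(2)/4.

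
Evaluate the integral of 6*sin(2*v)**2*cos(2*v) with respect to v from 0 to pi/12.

1/8

Let u = sin(2*v), so du = 2*cos(2*v) dv. When v = 0, u = 0; when v = pi/12, u = 1/2.
The integral becomes 3·∫ u**2 du from 0 to 1/2, with antiderivative u**3.
Back in v: F(v) = sin(2*v)**3.
Then F(pi/12) - F(0) = (1/8) - (0) = 1/8.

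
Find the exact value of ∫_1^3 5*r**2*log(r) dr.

-130/9 + 45*log(3)

Integrate by parts once (u = ln r, dv = 5*r**2 dr).
An antiderivative is F(r) = 5*r**3*(3*log(r) - 1)/9.
Then F(3) - F(1) = (-15 + 45*log(3)) - (-5/9) = -130/9 + 45*log(3).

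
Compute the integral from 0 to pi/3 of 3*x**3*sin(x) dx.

Integrate by parts 3 times (u = x^3, dv = 3*sin(x) dx).
An antiderivative is F(x) = -3*x**3*cos(x) + 9*x**2*sin(x) + 18*x*cos(x) - 18*sin(x).
Then F(pi/3) - F(0) = (-9*sqrt(3) - pi**3/18 + sqrt(3)*pi**2/2 + 3*pi) - (0) = -9*sqrt(3) - pi**3/18 + sqrt(3)*pi**2/2 + 3*pi.

-9*sqrt(3) - pi**3/18 + sqrt(3)*pi**2/2 + 3*pi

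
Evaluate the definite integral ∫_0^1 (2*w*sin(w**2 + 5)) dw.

Let u = w**2 + 5, so du = 2*w dw. When w = 0, u = 5; when w = 1, u = 6.
The integral becomes ∫ sin(u) du from 5 to 6, with antiderivative -cos(u).
Back in w: F(w) = -cos(w**2 + 5).
Then F(1) - F(0) = (-cos(6)) - (-cos(5)) = -cos(6) + cos(5).

-cos(6) + cos(5)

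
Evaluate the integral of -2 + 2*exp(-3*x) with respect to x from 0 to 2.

An antiderivative is F(x) = -2*x - 2*exp(-3*x)/3.
Then F(2) - F(0) = (-4 - 2*exp(-6)/3) - (-2/3) = -10/3 - 2*exp(-6)/3.

-10/3 - 2*exp(-6)/3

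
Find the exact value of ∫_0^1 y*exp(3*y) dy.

Integrate by parts once (u = y, dv = exp(3*y) dy).
An antiderivative is F(y) = (3*y - 1)*exp(3*y)/9.
Then F(1) - F(0) = (2*exp(3)/9) - (-1/9) = 1/9 + 2*exp(3)/9.

1/9 + 2*exp(3)/9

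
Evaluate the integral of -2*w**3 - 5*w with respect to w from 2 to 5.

-357

By the power rule, an antiderivative is F(w) = -w**4/2 - 5*w**2/2.
Then F(5) - F(2) = (-375) - (-18) = -357.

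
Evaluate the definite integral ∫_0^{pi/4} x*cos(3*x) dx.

-1/9 - sqrt(2)/18 + sqrt(2)*pi/24

Integrate by parts once (u = x, dv = cos(3*x) dx).
An antiderivative is F(x) = x*sin(3*x)/3 + cos(3*x)/9.
Then F(pi/4) - F(0) = (sqrt(2)*(-4 + 3*pi)/72) - (1/9) = -1/9 - sqrt(2)/18 + sqrt(2)*pi/24.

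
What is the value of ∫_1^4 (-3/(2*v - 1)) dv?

An antiderivative is F(v) = -3*log(2*v - 1)/2.
Then F(4) - F(1) = (-3*log(7)/2) - (0) = -3*log(7)/2.

-3*log(7)/2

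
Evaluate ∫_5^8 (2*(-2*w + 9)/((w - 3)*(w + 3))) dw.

-5*log(11) + log(5) + 14*log(2)

Factor the denominator: w**2 - 9 = (w + 3)(w - 3).
Partial fractions: 2*(-2*w + 9)/((w - 3)*(w + 3)) = -5/(w + 3) + 1/(w - 3).
An antiderivative is F(w) = log(w - 3) - 5*log(w + 3).
Then F(8) - F(5) = (-5*log(11) + log(5)) - (-14*log(2)) = -5*log(11) + log(5) + 14*log(2).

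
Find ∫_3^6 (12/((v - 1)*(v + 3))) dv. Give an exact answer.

-3*log(3) + 3*log(5)

Factor the denominator: v**2 + 2*v - 3 = (v + 3)(v - 1).
Partial fractions: 12/((v - 1)*(v + 3)) = -3/(v + 3) + 3/(v - 1).
An antiderivative is F(v) = 3*log(v - 1) - 3*log(v + 3).
Then F(6) - F(3) = (-6*log(3) + 3*log(5)) - (-log(27)) = -3*log(3) + 3*log(5).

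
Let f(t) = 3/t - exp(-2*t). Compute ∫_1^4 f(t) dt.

(-exp(6) + 1 + 12*exp(8)*log(2))*exp(-8)/2

An antiderivative is F(t) = 3*log(t) + exp(-2*t)/2.
Then F(4) - F(1) = (exp(-8)/2 + 6*log(2)) - (exp(-2)/2) = (-exp(6) + 1 + 12*exp(8)*log(2))*exp(-8)/2.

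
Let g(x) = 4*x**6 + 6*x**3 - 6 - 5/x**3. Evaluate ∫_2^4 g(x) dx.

2158615/224

By the power rule, an antiderivative is F(x) = 4*x**7/7 + 3*x**4/2 - 6*x + 5/(2*x**2).
Then F(4) - F(2) = (2177827/224) - (4803/56) = 2158615/224.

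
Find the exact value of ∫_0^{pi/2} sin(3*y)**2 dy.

Use the identity sin^2(3*y) = (1 - cos(6*y))/2.
An antiderivative is F(y) = y/2 - sin(6*y)/12.
Then F(pi/2) - F(0) = (pi/4) - (0) = pi/4.

pi/4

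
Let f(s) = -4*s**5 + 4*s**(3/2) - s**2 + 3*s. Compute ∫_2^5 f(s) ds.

-20763/2 - 32*sqrt(2)/5 + 40*sqrt(5)

By the power rule, an antiderivative is F(s) = -2*s**6/3 + 8*s**(5/2)/5 - s**3/3 + 3*s**2/2.
Then F(5) - F(2) = (-62525/6 + 40*sqrt(5)) - (-118/3 + 32*sqrt(2)/5) = -20763/2 - 32*sqrt(2)/5 + 40*sqrt(5).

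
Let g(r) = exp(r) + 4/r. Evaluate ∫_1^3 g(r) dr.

An antiderivative is F(r) = exp(r) + 4*log(r).
Then F(3) - F(1) = (log(81) + exp(3)) - (exp(1)) = -exp(1) + log(81) + exp(3).

-exp(1) + log(81) + exp(3)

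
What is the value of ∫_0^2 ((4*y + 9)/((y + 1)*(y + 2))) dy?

-log(2) + 5*log(3)

Factor the denominator: y**2 + 3*y + 2 = (y + 2)(y + 1).
Partial fractions: (4*y + 9)/((y + 1)*(y + 2)) = -1/(y + 2) + 5/(y + 1).
An antiderivative is F(y) = 5*log(y + 1) - log(y + 2).
Then F(2) - F(0) = (-2*log(2) + 5*log(3)) - (-log(2)) = -log(2) + 5*log(3).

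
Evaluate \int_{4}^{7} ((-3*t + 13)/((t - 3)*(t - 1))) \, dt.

Factor the denominator: t**2 - 4*t + 3 = (t - 1)(t - 3).
Partial fractions: (-3*t + 13)/((t - 3)*(t - 1)) = -5/(t - 1) + 2/(t - 3).
An antiderivative is F(t) = 2*log(t - 3) - 5*log(t - 1).
Then F(7) - F(4) = (-5*log(3) - log(2)) - (-5*log(3)) = -log(2).

-log(2)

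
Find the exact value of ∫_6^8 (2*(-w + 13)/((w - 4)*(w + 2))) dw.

Factor the denominator: w**2 - 2*w - 8 = (w + 2)(w - 4).
Partial fractions: 2*(-w + 13)/((w - 4)*(w + 2)) = -5/(w + 2) + 3/(w - 4).
An antiderivative is F(w) = 3*log(w - 4) - 5*log(w + 2).
Then F(8) - F(6) = (-5*log(5) + log(2)) - (-12*log(2)) = -5*log(5) + 13*log(2).

-5*log(5) + 13*log(2)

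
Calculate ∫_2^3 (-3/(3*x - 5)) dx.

-log(4)

An antiderivative is F(x) = -log(3*x - 5).
Then F(3) - F(2) = (-log(4)) - (0) = -log(4).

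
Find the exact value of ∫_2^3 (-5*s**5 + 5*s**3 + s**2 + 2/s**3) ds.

-4198/9

By the power rule, an antiderivative is F(s) = -5*s**6/6 + 5*s**4/4 + s**3/3 - 1/s**2.
Then F(3) - F(2) = (-17905/36) - (-371/12) = -4198/9.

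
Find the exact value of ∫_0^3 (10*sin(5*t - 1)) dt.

-2*cos(14) + 2*cos(1)

Let u = 5*t - 1, so du = 5 dt. When t = 0, u = -1; when t = 3, u = 14.
The integral becomes 2·∫ sin(u) du from -1 to 14, with antiderivative -2*cos(u).
Back in t: F(t) = -2*cos(5*t - 1).
Then F(3) - F(0) = (-2*cos(14)) - (-2*cos(1)) = -2*cos(14) + 2*cos(1).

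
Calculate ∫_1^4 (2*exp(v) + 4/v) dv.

An antiderivative is F(v) = 2*exp(v) + 4*log(v).
Then F(4) - F(1) = (8*log(2) + 2*exp(4)) - (2*exp(1)) = -2*exp(1) + 8*log(2) + 2*exp(4).

-2*exp(1) + 8*log(2) + 2*exp(4)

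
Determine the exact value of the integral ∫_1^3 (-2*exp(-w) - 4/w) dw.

An antiderivative is F(w) = -4*log(w) + 2*exp(-w).
Then F(3) - F(1) = (-4*log(3) + 2*exp(-3)) - (2*exp(-1)) = -4*log(3) - 2*exp(-1) + 2*exp(-3).

-4*log(3) - 2*exp(-1) + 2*exp(-3)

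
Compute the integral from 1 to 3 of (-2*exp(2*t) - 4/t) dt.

-exp(6) - log(81) + exp(2)

An antiderivative is F(t) = -exp(2*t) - 4*log(t).
Then F(3) - F(1) = (-exp(6) - log(81)) - (-exp(2)) = -exp(6) - log(81) + exp(2).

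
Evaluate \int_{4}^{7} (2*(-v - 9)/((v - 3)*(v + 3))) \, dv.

Factor the denominator: v**2 - 9 = (v + 3)(v - 3).
Partial fractions: 2*(-v - 9)/((v - 3)*(v + 3)) = 2/(v + 3) - 4/(v - 3).
An antiderivative is F(v) = -4*log(v - 3) + 2*log(v + 3).
Then F(7) - F(4) = (log(25/64)) - (log(49)) = -6*log(2) - 2*log(7) + 2*log(5).

-6*log(2) - 2*log(7) + 2*log(5)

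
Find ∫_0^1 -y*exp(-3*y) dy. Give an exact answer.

(4 - exp(3))*exp(-3)/9

Integrate by parts once (u = y, dv = -exp(-3*y) dy).
An antiderivative is F(y) = (3*y + 1)*exp(-3*y)/9.
Then F(1) - F(0) = (4*exp(-3)/9) - (1/9) = (4 - exp(3))*exp(-3)/9.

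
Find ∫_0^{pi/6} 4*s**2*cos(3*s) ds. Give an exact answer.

-8/27 + pi**2/27

Integrate by parts twice (u = s^2, dv = 4*cos(3*s) ds).
An antiderivative is F(s) = 4*s**2*sin(3*s)/3 + 8*s*cos(3*s)/9 - 8*sin(3*s)/27.
Then F(pi/6) - F(0) = (-8/27 + pi**2/27) - (0) = -8/27 + pi**2/27.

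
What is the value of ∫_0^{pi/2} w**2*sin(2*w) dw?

-1/2 + pi**2/8

Integrate by parts twice (u = w^2, dv = sin(2*w) dw).
An antiderivative is F(w) = -w**2*cos(2*w)/2 + w*sin(2*w)/2 + cos(2*w)/4.
Then F(pi/2) - F(0) = (-1/4 + pi**2/8) - (1/4) = -1/2 + pi**2/8.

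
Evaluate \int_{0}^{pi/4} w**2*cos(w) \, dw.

Integrate by parts twice (u = w^2, dv = cos(w) dw).
An antiderivative is F(w) = w**2*sin(w) + 2*w*cos(w) - 2*sin(w).
Then F(pi/4) - F(0) = (sqrt(2)*(-32 + pi**2 + 8*pi)/32) - (0) = sqrt(2)*(-32 + pi**2 + 8*pi)/32.

sqrt(2)*(-32 + pi**2 + 8*pi)/32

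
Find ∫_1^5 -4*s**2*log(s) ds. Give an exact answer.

496/9 - 500*log(5)/3

Integrate by parts once (u = ln s, dv = -4*s**2 ds).
An antiderivative is F(s) = -4*s**3*(3*log(s) - 1)/9.
Then F(5) - F(1) = (500/9 - 500*log(5)/3) - (4/9) = 496/9 - 500*log(5)/3.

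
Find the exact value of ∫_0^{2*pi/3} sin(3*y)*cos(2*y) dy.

9/10

Use the identity sin(3*y)cos(2*y) = [sin(5*y) + sin(y)]/2.
An antiderivative is F(y) = -cos(y)/2 - cos(5*y)/10.
Then F(2*pi/3) - F(0) = (3/10) - (-3/5) = 9/10.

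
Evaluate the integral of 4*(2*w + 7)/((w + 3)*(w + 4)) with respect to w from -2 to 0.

Factor the denominator: w**2 + 7*w + 12 = (w + 4)(w + 3).
Partial fractions: 4*(2*w + 7)/((w + 3)*(w + 4)) = 4/(w + 4) + 4/(w + 3).
An antiderivative is F(w) = 4*log(w + 3) + 4*log(w + 4).
Then F(0) - F(-2) = (4*log(3) + 8*log(2)) - (log(16)) = 4*log(2) + 4*log(3).

4*log(2) + 4*log(3)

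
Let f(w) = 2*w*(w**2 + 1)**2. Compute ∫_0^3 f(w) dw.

333

Let u = w**2 + 1, so du = 2*w dw. When w = 0, u = 1; when w = 3, u = 10.
The integral becomes ∫ u**2 du from 1 to 10, with antiderivative u**3/3.
Back in w: F(w) = (w**2 + 1)**3/3.
Then F(3) - F(0) = (1000/3) - (1/3) = 333.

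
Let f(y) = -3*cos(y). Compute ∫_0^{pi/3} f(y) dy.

An antiderivative is F(y) = -3*sin(y).
Then F(pi/3) - F(0) = (-3*sqrt(3)/2) - (0) = -3*sqrt(3)/2.

-3*sqrt(3)/2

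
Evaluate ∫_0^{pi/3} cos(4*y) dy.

-sqrt(3)/8

An antiderivative is F(y) = sin(4*y)/4.
Then F(pi/3) - F(0) = (-sqrt(3)/8) - (0) = -sqrt(3)/8.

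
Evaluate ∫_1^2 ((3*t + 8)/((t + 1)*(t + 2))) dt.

-9*log(2) + 7*log(3)

Factor the denominator: t**2 + 3*t + 2 = (t + 2)(t + 1).
Partial fractions: (3*t + 8)/((t + 1)*(t + 2)) = -2/(t + 2) + 5/(t + 1).
An antiderivative is F(t) = 5*log(t + 1) - 2*log(t + 2).
Then F(2) - F(1) = (-4*log(2) + 5*log(3)) - (log(32/9)) = -9*log(2) + 7*log(3).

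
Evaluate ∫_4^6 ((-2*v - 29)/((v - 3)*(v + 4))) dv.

Factor the denominator: v**2 + v - 12 = (v + 4)(v - 3).
Partial fractions: (-2*v - 29)/((v - 3)*(v + 4)) = 3/(v + 4) - 5/(v - 3).
An antiderivative is F(v) = -5*log(v - 3) + 3*log(v + 4).
Then F(6) - F(4) = (-5*log(3) + 3*log(2) + 3*log(5)) - (9*log(2)) = -5*log(3) - 6*log(2) + 3*log(5).

-5*log(3) - 6*log(2) + 3*log(5)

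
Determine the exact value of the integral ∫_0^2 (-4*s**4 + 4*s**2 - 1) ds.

-254/15

By the power rule, an antiderivative is F(s) = -4*s**5/5 + 4*s**3/3 - s.
Then F(2) - F(0) = (-254/15) - (0) = -254/15.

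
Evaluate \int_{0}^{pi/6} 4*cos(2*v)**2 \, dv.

sqrt(3)/4 + pi/3

Use the identity cos^2(2*v) = (1 + cos(4*v))/2.
An antiderivative is F(v) = 2*v + sin(4*v)/2.
Then F(pi/6) - F(0) = (sqrt(3)/4 + pi/3) - (0) = sqrt(3)/4 + pi/3.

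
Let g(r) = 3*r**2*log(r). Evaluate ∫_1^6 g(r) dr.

-215/3 + 216*log(2) + 216*log(3)

Integrate by parts once (u = ln r, dv = 3*r**2 dr).
An antiderivative is F(r) = r**3*(3*log(r) - 1)/3.
Then F(6) - F(1) = (-72 + 216*log(2) + 216*log(3)) - (-1/3) = -215/3 + 216*log(2) + 216*log(3).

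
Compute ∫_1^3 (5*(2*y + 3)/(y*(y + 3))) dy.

-5*log(2) + 10*log(3)

Factor the denominator: y**2 + 3*y = (y + 3)y.
Partial fractions: 5*(2*y + 3)/(y*(y + 3)) = 5/(y + 3) + 5/y.
An antiderivative is F(y) = 5*log(y) + 5*log(y + 3).
Then F(3) - F(1) = (5*log(2) + 10*log(3)) - (10*log(2)) = -5*log(2) + 10*log(3).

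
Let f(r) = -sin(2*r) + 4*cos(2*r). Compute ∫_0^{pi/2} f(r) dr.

-1

An antiderivative is F(r) = 2*sin(2*r) + cos(2*r)/2.
Then F(pi/2) - F(0) = (-1/2) - (1/2) = -1.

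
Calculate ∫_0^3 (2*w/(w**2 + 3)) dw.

Let u = w**2 + 3, so du = 2*w dw. When w = 0, u = 3; when w = 3, u = 12.
The integral becomes ∫ 1/u du from 3 to 12, with antiderivative log(u).
Back in w: F(w) = log(w**2 + 3).
Then F(3) - F(0) = (log(12)) - (log(3)) = log(4).

log(4)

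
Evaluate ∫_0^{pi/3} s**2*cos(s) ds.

Integrate by parts twice (u = s^2, dv = cos(s) ds).
An antiderivative is F(s) = s**2*sin(s) + 2*s*cos(s) - 2*sin(s).
Then F(pi/3) - F(0) = (-sqrt(3) + sqrt(3)*pi**2/18 + pi/3) - (0) = -sqrt(3) + sqrt(3)*pi**2/18 + pi/3.

-sqrt(3) + sqrt(3)*pi**2/18 + pi/3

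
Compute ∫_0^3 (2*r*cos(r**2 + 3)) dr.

sin(12) - sin(3)

Let u = r**2 + 3, so du = 2*r dr. When r = 0, u = 3; when r = 3, u = 12.
The integral becomes ∫ cos(u) du from 3 to 12, with antiderivative sin(u).
Back in r: F(r) = sin(r**2 + 3).
Then F(3) - F(0) = (sin(12)) - (sin(3)) = sin(12) - sin(3).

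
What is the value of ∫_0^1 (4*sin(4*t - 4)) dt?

-1 + cos(4)

Let u = 4*t - 4, so du = 4 dt. When t = 0, u = -4; when t = 1, u = 0.
The integral becomes ∫ sin(u) du from -4 to 0, with antiderivative -cos(u).
Back in t: F(t) = -cos(4*t - 4).
Then F(1) - F(0) = (-1) - (-cos(4)) = -1 + cos(4).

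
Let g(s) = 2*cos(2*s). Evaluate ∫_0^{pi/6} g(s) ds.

An antiderivative is F(s) = sin(2*s).
Then F(pi/6) - F(0) = (sqrt(3)/2) - (0) = sqrt(3)/2.

sqrt(3)/2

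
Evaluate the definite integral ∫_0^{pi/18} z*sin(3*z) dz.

-sqrt(3)*pi/108 + 1/18

Integrate by parts once (u = z, dv = sin(3*z) dz).
An antiderivative is F(z) = -z*cos(3*z)/3 + sin(3*z)/9.
Then F(pi/18) - F(0) = (-sqrt(3)*pi/108 + 1/18) - (0) = -sqrt(3)*pi/108 + 1/18.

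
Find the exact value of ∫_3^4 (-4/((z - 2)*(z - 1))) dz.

-8*log(2) + 4*log(3)

Factor the denominator: z**2 - 3*z + 2 = (z - 1)(z - 2).
Partial fractions: -4/((z - 2)*(z - 1)) = 4/(z - 1) - 4/(z - 2).
An antiderivative is F(z) = -4*log(z - 2) + 4*log(z - 1).
Then F(4) - F(3) = (log(81/16)) - (log(16)) = -8*log(2) + 4*log(3).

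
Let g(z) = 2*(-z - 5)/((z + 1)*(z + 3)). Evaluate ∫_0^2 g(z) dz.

-6*log(3) + 2*log(5)

Factor the denominator: z**2 + 4*z + 3 = (z + 3)(z + 1).
Partial fractions: 2*(-z - 5)/((z + 1)*(z + 3)) = 2/(z + 3) - 4/(z + 1).
An antiderivative is F(z) = -4*log(z + 1) + 2*log(z + 3).
Then F(2) - F(0) = (log(25/81)) - (log(9)) = -6*log(3) + 2*log(5).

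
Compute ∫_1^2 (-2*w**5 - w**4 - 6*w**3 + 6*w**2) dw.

By the power rule, an antiderivative is F(w) = -w**6/3 - w**5/5 - 3*w**4/2 + 2*w**3.
Then F(2) - F(1) = (-536/15) - (-1/30) = -357/10.

-357/10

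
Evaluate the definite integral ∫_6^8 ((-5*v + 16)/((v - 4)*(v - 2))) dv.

log(2/27)

Factor the denominator: v**2 - 6*v + 8 = (v - 2)(v - 4).
Partial fractions: (-5*v + 16)/((v - 4)*(v - 2)) = -3/(v - 2) - 2/(v - 4).
An antiderivative is F(v) = -2*log(v - 4) - 3*log(v - 2).
Then F(8) - F(6) = (-7*log(2) - 3*log(3)) - (-8*log(2)) = log(2/27).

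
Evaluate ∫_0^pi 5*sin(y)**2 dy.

Use the identity sin^2(y) = (1 - cos(2*y))/2.
An antiderivative is F(y) = 5*y/2 - 5*sin(2*y)/4.
Then F(pi) - F(0) = (5*pi/2) - (0) = 5*pi/2.

5*pi/2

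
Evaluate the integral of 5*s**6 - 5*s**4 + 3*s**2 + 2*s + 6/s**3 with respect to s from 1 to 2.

By the power rule, an antiderivative is F(s) = 5*s**7/7 - s**5 + s**3 + s**2 - 3/s**2.
Then F(2) - F(1) = (1979/28) - (-9/7) = 2015/28.

2015/28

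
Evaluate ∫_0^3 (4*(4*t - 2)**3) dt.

Let u = 4*t - 2, so du = 4 dt. When t = 0, u = -2; when t = 3, u = 10.
The integral becomes ∫ u**3 du from -2 to 10, with antiderivative u**4/4.
Back in t: F(t) = (4*t - 2)**4/4.
Then F(3) - F(0) = (2500) - (4) = 2496.

2496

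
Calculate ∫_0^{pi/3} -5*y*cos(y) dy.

Integrate by parts once (u = y, dv = -5*cos(y) dy).
An antiderivative is F(y) = -5*y*sin(y) - 5*cos(y).
Then F(pi/3) - F(0) = (-5*sqrt(3)*pi/6 - 5/2) - (-5) = -5*sqrt(3)*pi/6 + 5/2.

-5*sqrt(3)*pi/6 + 5/2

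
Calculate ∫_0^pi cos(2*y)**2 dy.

pi/2

Use the identity cos^2(2*y) = (1 + cos(4*y))/2.
An antiderivative is F(y) = y/2 + sin(4*y)/8.
Then F(pi) - F(0) = (pi/2) - (0) = pi/2.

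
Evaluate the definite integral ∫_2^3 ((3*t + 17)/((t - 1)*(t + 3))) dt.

-2*log(3) + 3*log(2) + 2*log(5)

Factor the denominator: t**2 + 2*t - 3 = (t + 3)(t - 1).
Partial fractions: (3*t + 17)/((t - 1)*(t + 3)) = -2/(t + 3) + 5/(t - 1).
An antiderivative is F(t) = 5*log(t - 1) - 2*log(t + 3).
Then F(3) - F(2) = (log(8/9)) - (-log(25)) = -2*log(3) + 3*log(2) + 2*log(5).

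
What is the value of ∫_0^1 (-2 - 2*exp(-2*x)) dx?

-3 + exp(-2)

An antiderivative is F(x) = -2*x + exp(-2*x).
Then F(1) - F(0) = (-2 + exp(-2)) - (1) = -3 + exp(-2).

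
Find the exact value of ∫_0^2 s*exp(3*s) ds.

1/9 + 5*exp(6)/9

Integrate by parts once (u = s, dv = exp(3*s) ds).
An antiderivative is F(s) = (3*s - 1)*exp(3*s)/9.
Then F(2) - F(0) = (5*exp(6)/9) - (-1/9) = 1/9 + 5*exp(6)/9.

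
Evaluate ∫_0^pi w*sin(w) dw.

Integrate by parts once (u = w, dv = sin(w) dw).
An antiderivative is F(w) = -w*cos(w) + sin(w).
Then F(pi) - F(0) = (pi) - (0) = pi.

pi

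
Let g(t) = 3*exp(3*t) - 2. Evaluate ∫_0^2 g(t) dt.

-5 + exp(6)

An antiderivative is F(t) = exp(3*t) - 2*t.
Then F(2) - F(0) = (-4 + exp(6)) - (1) = -5 + exp(6).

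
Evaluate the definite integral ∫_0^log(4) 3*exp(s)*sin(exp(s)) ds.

3*cos(1) - 3*cos(4)

Let u = exp(s), so du = exp(s) ds. When s = 0, u = 1; when s = log(4), u = 4.
The integral becomes 3·∫ sin(u) du from 1 to 4, with antiderivative -3*cos(u).
Back in s: F(s) = -3*cos(exp(s)).
Then F(log(4)) - F(0) = (-3*cos(4)) - (-3*cos(1)) = 3*cos(1) - 3*cos(4).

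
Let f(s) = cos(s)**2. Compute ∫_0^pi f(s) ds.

Use the identity cos^2(s) = (1 + cos(2*s))/2.
An antiderivative is F(s) = s/2 + sin(2*s)/4.
Then F(pi) - F(0) = (pi/2) - (0) = pi/2.

pi/2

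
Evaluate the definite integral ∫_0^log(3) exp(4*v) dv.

Let u = exp(v), so du = exp(v) dv. When v = 0, u = 1; when v = log(3), u = 3.
The integral becomes ∫ u**3 du from 1 to 3, with antiderivative u**4/4.
Back in v: F(v) = exp(4*v)/4.
Then F(log(3)) - F(0) = (81/4) - (1/4) = 20.

20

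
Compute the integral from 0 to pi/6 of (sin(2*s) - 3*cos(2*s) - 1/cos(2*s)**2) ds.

1/4 - 5*sqrt(3)/4

An antiderivative is F(s) = -3*sin(2*s)/2 - cos(2*s)/2 - tan(2*s)/2.
Then F(pi/6) - F(0) = (-5*sqrt(3)/4 - 1/4) - (-1/2) = 1/4 - 5*sqrt(3)/4.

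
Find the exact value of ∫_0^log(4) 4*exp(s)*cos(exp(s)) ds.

Let u = exp(s), so du = exp(s) ds. When s = 0, u = 1; when s = log(4), u = 4.
The integral becomes 4·∫ cos(u) du from 1 to 4, with antiderivative 4*sin(u).
Back in s: F(s) = 4*sin(exp(s)).
Then F(log(4)) - F(0) = (4*sin(4)) - (4*sin(1)) = -4*sin(1) + 4*sin(4).

-4*sin(1) + 4*sin(4)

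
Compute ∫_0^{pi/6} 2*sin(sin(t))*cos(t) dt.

2 - 2*cos(1/2)

Let u = sin(t), so du = cos(t) dt. When t = 0, u = 0; when t = pi/6, u = 1/2.
The integral becomes 2·∫ sin(u) du from 0 to 1/2, with antiderivative -2*cos(u).
Back in t: F(t) = -2*cos(sin(t)).
Then F(pi/6) - F(0) = (-2*cos(1/2)) - (-2) = 2 - 2*cos(1/2).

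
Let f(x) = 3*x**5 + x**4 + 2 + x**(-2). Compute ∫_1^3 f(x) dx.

By the power rule, an antiderivative is F(x) = x**6/2 + x**5/5 + 2*x - 1/x.
Then F(3) - F(1) = (12563/30) - (17/10) = 6256/15.

6256/15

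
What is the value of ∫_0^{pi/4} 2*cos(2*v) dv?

An antiderivative is F(v) = sin(2*v).
Then F(pi/4) - F(0) = (1) - (0) = 1.

1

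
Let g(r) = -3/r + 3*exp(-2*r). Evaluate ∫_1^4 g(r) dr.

An antiderivative is F(r) = -3*log(r) - 3*exp(-2*r)/2.
Then F(4) - F(1) = (-6*log(2) - 3*exp(-8)/2) - (-3*exp(-2)/2) = -6*log(2) - 3*exp(-8)/2 + 3*exp(-2)/2.

-6*log(2) - 3*exp(-8)/2 + 3*exp(-2)/2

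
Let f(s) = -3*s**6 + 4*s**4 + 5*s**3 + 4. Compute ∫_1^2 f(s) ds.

-963/140

By the power rule, an antiderivative is F(s) = -3*s**7/7 + 4*s**5/5 + 5*s**4/4 + 4*s.
Then F(2) - F(1) = (-44/35) - (787/140) = -963/140.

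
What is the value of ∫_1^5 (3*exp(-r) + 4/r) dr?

An antiderivative is F(r) = 4*log(r) - 3*exp(-r).
Then F(5) - F(1) = (-3*exp(-5) + 4*log(5)) - (-3*exp(-1)) = -3*exp(-5) + 3*exp(-1) + 4*log(5).

-3*exp(-5) + 3*exp(-1) + 4*log(5)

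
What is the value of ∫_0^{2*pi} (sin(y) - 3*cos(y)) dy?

0

An antiderivative is F(y) = -3*sin(y) - cos(y).
Then F(2*pi) - F(0) = (-1) - (-1) = 0.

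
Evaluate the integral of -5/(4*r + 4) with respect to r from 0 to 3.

An antiderivative is F(r) = -5*log(4*r + 4)/4.
Then F(3) - F(0) = (-log(32)) - (-5*log(2)/2) = -5*log(2)/2.

-5*log(2)/2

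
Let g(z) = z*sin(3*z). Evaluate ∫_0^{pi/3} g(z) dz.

Integrate by parts once (u = z, dv = sin(3*z) dz).
An antiderivative is F(z) = -z*cos(3*z)/3 + sin(3*z)/9.
Then F(pi/3) - F(0) = (pi/9) - (0) = pi/9.

pi/9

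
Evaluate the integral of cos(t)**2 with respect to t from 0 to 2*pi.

pi

Use the identity cos^2(t) = (1 + cos(2*t))/2.
An antiderivative is F(t) = t/2 + sin(2*t)/4.
Then F(2*pi) - F(0) = (pi) - (0) = pi.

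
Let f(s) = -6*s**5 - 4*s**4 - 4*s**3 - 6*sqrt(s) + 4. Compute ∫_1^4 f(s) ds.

-25922/5

By the power rule, an antiderivative is F(s) = -s**6 - 4*s**5/5 - s**4 - 4*s**(3/2) + 4*s.
Then F(4) - F(1) = (-25936/5) - (-14/5) = -25922/5.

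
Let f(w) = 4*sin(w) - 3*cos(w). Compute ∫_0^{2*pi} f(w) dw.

An antiderivative is F(w) = -3*sin(w) - 4*cos(w).
Then F(2*pi) - F(0) = (-4) - (-4) = 0.

0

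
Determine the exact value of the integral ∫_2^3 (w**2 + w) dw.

53/6

By the power rule, an antiderivative is F(w) = w**3/3 + w**2/2.
Then F(3) - F(2) = (27/2) - (14/3) = 53/6.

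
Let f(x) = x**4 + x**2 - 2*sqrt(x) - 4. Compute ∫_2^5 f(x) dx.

By the power rule, an antiderivative is F(x) = x**5/5 - 4*x**(3/2)/3 + x**3/3 - 4*x.
Then F(5) - F(2) = (1940/3 - 20*sqrt(5)/3) - (16/15 - 8*sqrt(2)/3) = -20*sqrt(5)/3 + 8*sqrt(2)/3 + 3228/5.

-20*sqrt(5)/3 + 8*sqrt(2)/3 + 3228/5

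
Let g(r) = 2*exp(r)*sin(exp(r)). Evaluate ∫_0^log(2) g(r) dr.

-2*cos(2) + 2*cos(1)

Let u = exp(r), so du = exp(r) dr. When r = 0, u = 1; when r = log(2), u = 2.
The integral becomes 2·∫ sin(u) du from 1 to 2, with antiderivative -2*cos(u).
Back in r: F(r) = -2*cos(exp(r)).
Then F(log(2)) - F(0) = (-2*cos(2)) - (-2*cos(1)) = -2*cos(2) + 2*cos(1).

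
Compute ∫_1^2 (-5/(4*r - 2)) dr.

An antiderivative is F(r) = -5*log(4*r - 2)/4.
Then F(2) - F(1) = (-5*log(6)/4) - (-5*log(2)/4) = -5*log(3)/4.

-5*log(3)/4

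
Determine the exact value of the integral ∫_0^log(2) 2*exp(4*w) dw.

Let u = exp(w), so du = exp(w) dw. When w = 0, u = 1; when w = log(2), u = 2.
The integral becomes 2·∫ u**3 du from 1 to 2, with antiderivative u**4/2.
Back in w: F(w) = exp(4*w)/2.
Then F(log(2)) - F(0) = (8) - (1/2) = 15/2.

15/2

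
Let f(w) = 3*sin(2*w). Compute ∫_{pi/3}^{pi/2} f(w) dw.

An antiderivative is F(w) = -3*cos(2*w)/2.
Then F(pi/2) - F(pi/3) = (3/2) - (3/4) = 3/4.

3/4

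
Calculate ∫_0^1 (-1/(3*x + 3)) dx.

-log(6)/3 + log(3)/3

An antiderivative is F(x) = -log(3*x + 3)/3.
Then F(1) - F(0) = (-log(6)/3) - (-log(3)/3) = -log(6)/3 + log(3)/3.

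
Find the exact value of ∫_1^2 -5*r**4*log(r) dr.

Integrate by parts once (u = ln r, dv = -5*r**4 dr).
An antiderivative is F(r) = -r**5*(5*log(r) - 1)/5.
Then F(2) - F(1) = (32/5 - 32*log(2)) - (1/5) = 31/5 - 32*log(2).

31/5 - 32*log(2)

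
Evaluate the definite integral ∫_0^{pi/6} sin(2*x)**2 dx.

-sqrt(3)/16 + pi/12

Use the identity sin^2(2*x) = (1 - cos(4*x))/2.
An antiderivative is F(x) = x/2 - sin(4*x)/8.
Then F(pi/6) - F(0) = (-sqrt(3)/16 + pi/12) - (0) = -sqrt(3)/16 + pi/12.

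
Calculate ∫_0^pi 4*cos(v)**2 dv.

2*pi

Use the identity cos^2(v) = (1 + cos(2*v))/2.
An antiderivative is F(v) = 2*v + sin(2*v).
Then F(pi) - F(0) = (2*pi) - (0) = 2*pi.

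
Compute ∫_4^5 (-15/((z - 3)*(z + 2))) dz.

-6*log(2) - 3*log(3) + 3*log(7)

Factor the denominator: z**2 - z - 6 = (z + 2)(z - 3).
Partial fractions: -15/((z - 3)*(z + 2)) = 3/(z + 2) - 3/(z - 3).
An antiderivative is F(z) = -3*log(z - 3) + 3*log(z + 2).
Then F(5) - F(4) = (-3*log(2) + 3*log(7)) - (3*log(2) + 3*log(3)) = -6*log(2) - 3*log(3) + 3*log(7).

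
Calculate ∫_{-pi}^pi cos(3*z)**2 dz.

Use the identity cos^2(3*z) = (1 + cos(6*z))/2.
An antiderivative is F(z) = z/2 + sin(6*z)/12.
Then F(pi) - F(-pi) = (pi/2) - (-pi/2) = pi.

pi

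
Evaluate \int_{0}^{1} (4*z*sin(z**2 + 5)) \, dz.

Let u = z**2 + 5, so du = 2*z dz. When z = 0, u = 5; when z = 1, u = 6.
The integral becomes 2·∫ sin(u) du from 5 to 6, with antiderivative -2*cos(u).
Back in z: F(z) = -2*cos(z**2 + 5).
Then F(1) - F(0) = (-2*cos(6)) - (-2*cos(5)) = -2*cos(6) + 2*cos(5).

-2*cos(6) + 2*cos(5)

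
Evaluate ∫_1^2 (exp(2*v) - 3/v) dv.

-exp(2)/2 - log(8) + exp(4)/2

An antiderivative is F(v) = exp(2*v)/2 - 3*log(v).
Then F(2) - F(1) = (-log(8) + exp(4)/2) - (exp(2)/2) = -exp(2)/2 - log(8) + exp(4)/2.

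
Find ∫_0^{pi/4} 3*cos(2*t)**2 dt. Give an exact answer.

Use the identity cos^2(2*t) = (1 + cos(4*t))/2.
An antiderivative is F(t) = 3*t/2 + 3*sin(4*t)/8.
Then F(pi/4) - F(0) = (3*pi/8) - (0) = 3*pi/8.

3*pi/8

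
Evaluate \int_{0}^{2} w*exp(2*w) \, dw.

1/4 + 3*exp(4)/4

Integrate by parts once (u = w, dv = exp(2*w) dw).
An antiderivative is F(w) = (2*w - 1)*exp(2*w)/4.
Then F(2) - F(0) = (3*exp(4)/4) - (-1/4) = 1/4 + 3*exp(4)/4.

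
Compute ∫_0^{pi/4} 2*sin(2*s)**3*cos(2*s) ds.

1/4

Let u = sin(2*s), so du = 2*cos(2*s) ds. When s = 0, u = 0; when s = pi/4, u = 1.
The integral becomes ∫ u**3 du from 0 to 1, with antiderivative u**4/4.
Back in s: F(s) = sin(2*s)**4/4.
Then F(pi/4) - F(0) = (1/4) - (0) = 1/4.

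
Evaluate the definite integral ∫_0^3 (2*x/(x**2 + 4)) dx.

log(13/4)

Let u = x**2 + 4, so du = 2*x dx. When x = 0, u = 4; when x = 3, u = 13.
The integral becomes ∫ 1/u du from 4 to 13, with antiderivative log(u).
Back in x: F(x) = log(x**2 + 4).
Then F(3) - F(0) = (log(13)) - (log(4)) = log(13/4).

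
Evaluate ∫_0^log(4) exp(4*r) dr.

255/4

Let u = exp(r), so du = exp(r) dr. When r = 0, u = 1; when r = log(4), u = 4.
The integral becomes ∫ u**3 du from 1 to 4, with antiderivative u**4/4.
Back in r: F(r) = exp(4*r)/4.
Then F(log(4)) - F(0) = (64) - (1/4) = 255/4.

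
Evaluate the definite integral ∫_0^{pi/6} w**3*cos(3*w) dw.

-pi/27 + pi**3/648 + 2/27

Integrate by parts 3 times (u = w^3, dv = cos(3*w) dw).
An antiderivative is F(w) = w**3*sin(3*w)/3 + w**2*cos(3*w)/3 - 2*w*sin(3*w)/9 - 2*cos(3*w)/27.
Then F(pi/6) - F(0) = (pi*(-24 + pi**2)/648) - (-2/27) = -pi/27 + pi**3/648 + 2/27.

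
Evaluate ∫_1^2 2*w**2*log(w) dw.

-14/9 + 16*log(2)/3

Integrate by parts once (u = ln w, dv = 2*w**2 dw).
An antiderivative is F(w) = 2*w**3*(3*log(w) - 1)/9.
Then F(2) - F(1) = (-16/9 + 16*log(2)/3) - (-2/9) = -14/9 + 16*log(2)/3.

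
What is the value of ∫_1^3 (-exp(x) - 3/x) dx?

-exp(3) - log(27) + exp(1)

An antiderivative is F(x) = -exp(x) - 3*log(x).
Then F(3) - F(1) = (-exp(3) - log(27)) - (-exp(1)) = -exp(3) - log(27) + exp(1).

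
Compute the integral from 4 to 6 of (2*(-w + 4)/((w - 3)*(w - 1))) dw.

-3*log(5) + 4*log(3)

Factor the denominator: w**2 - 4*w + 3 = (w - 1)(w - 3).
Partial fractions: 2*(-w + 4)/((w - 3)*(w - 1)) = -3/(w - 1) + 1/(w - 3).
An antiderivative is F(w) = log(w - 3) - 3*log(w - 1).
Then F(6) - F(4) = (-3*log(5) + log(3)) - (-log(27)) = -3*log(5) + 4*log(3).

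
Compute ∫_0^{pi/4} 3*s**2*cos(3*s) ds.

sqrt(2)*(-24*pi - 32 + 9*pi**2)/288

Integrate by parts twice (u = s^2, dv = 3*cos(3*s) ds).
An antiderivative is F(s) = s**2*sin(3*s) + 2*s*cos(3*s)/3 - 2*sin(3*s)/9.
Then F(pi/4) - F(0) = (sqrt(2)*(-24*pi - 32 + 9*pi**2)/288) - (0) = sqrt(2)*(-24*pi - 32 + 9*pi**2)/288.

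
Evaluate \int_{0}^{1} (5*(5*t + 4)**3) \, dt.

Let u = 5*t + 4, so du = 5 dt. When t = 0, u = 4; when t = 1, u = 9.
The integral becomes ∫ u**3 du from 4 to 9, with antiderivative u**4/4.
Back in t: F(t) = (5*t + 4)**4/4.
Then F(1) - F(0) = (6561/4) - (64) = 6305/4.

6305/4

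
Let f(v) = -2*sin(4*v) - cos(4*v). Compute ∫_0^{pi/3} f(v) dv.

-3/4 + sqrt(3)/8

An antiderivative is F(v) = -sin(4*v)/4 + cos(4*v)/2.
Then F(pi/3) - F(0) = (-1/4 + sqrt(3)/8) - (1/2) = -3/4 + sqrt(3)/8.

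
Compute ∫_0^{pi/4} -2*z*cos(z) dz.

-sqrt(2) - sqrt(2)*pi/4 + 2

Integrate by parts once (u = z, dv = -2*cos(z) dz).
An antiderivative is F(z) = -2*z*sin(z) - 2*cos(z).
Then F(pi/4) - F(0) = (sqrt(2)*(-4 - pi)/4) - (-2) = -sqrt(2) - sqrt(2)*pi/4 + 2.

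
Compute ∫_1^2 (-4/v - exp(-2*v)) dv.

(-8*exp(4)*log(2) - exp(2) + 1)*exp(-4)/2

An antiderivative is F(v) = -4*log(v) + exp(-2*v)/2.
Then F(2) - F(1) = (-4*log(2) + exp(-4)/2) - (exp(-2)/2) = (-8*exp(4)*log(2) - exp(2) + 1)*exp(-4)/2.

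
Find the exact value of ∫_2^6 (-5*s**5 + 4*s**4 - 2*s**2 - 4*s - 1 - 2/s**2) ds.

By the power rule, an antiderivative is F(s) = -5*s**6/6 + 4*s**5/5 - 2*s**3/3 - 2*s**2 - s + 2/s.
Then F(6) - F(2) = (-493213/15) - (-631/15) = -164194/5.

-164194/5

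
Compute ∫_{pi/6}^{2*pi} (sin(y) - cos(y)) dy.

An antiderivative is F(y) = -sin(y) - cos(y).
Then F(2*pi) - F(pi/6) = (-1) - (-sqrt(3)/2 - 1/2) = -1/2 + sqrt(3)/2.

-1/2 + sqrt(3)/2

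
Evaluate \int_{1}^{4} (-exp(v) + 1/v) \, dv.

An antiderivative is F(v) = -exp(v) + log(v).
Then F(4) - F(1) = (-exp(4) + log(4)) - (-exp(1)) = -exp(4) + log(4) + exp(1).

-exp(4) + log(4) + exp(1)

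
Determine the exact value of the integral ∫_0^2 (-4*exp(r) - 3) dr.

-4*exp(2) - 2

An antiderivative is F(r) = -3*r - 4*exp(r).
Then F(2) - F(0) = (-4*exp(2) - 6) - (-4) = -4*exp(2) - 2.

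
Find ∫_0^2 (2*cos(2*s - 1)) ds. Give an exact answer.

Let u = 2*s - 1, so du = 2 ds. When s = 0, u = -1; when s = 2, u = 3.
The integral becomes ∫ cos(u) du from -1 to 3, with antiderivative sin(u).
Back in s: F(s) = sin(2*s - 1).
Then F(2) - F(0) = (sin(3)) - (-sin(1)) = sin(3) + sin(1).

sin(3) + sin(1)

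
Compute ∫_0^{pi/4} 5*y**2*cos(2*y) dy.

-5/4 + 5*pi**2/32

Integrate by parts twice (u = y^2, dv = 5*cos(2*y) dy).
An antiderivative is F(y) = 5*y**2*sin(2*y)/2 + 5*y*cos(2*y)/2 - 5*sin(2*y)/4.
Then F(pi/4) - F(0) = (-5/4 + 5*pi**2/32) - (0) = -5/4 + 5*pi**2/32.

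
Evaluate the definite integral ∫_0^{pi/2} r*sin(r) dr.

1

Integrate by parts once (u = r, dv = sin(r) dr).
An antiderivative is F(r) = -r*cos(r) + sin(r).
Then F(pi/2) - F(0) = (1) - (0) = 1.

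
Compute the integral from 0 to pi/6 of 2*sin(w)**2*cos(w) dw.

Let u = sin(w), so du = cos(w) dw. When w = 0, u = 0; when w = pi/6, u = 1/2.
The integral becomes 2·∫ u**2 du from 0 to 1/2, with antiderivative 2*u**3/3.
Back in w: F(w) = 2*sin(w)**3/3.
Then F(pi/6) - F(0) = (1/12) - (0) = 1/12.

1/12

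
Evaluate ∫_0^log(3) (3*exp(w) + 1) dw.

log(3) + 6

An antiderivative is F(w) = w + 3*exp(w).
Then F(log(3)) - F(0) = (log(3) + 9) - (3) = log(3) + 6.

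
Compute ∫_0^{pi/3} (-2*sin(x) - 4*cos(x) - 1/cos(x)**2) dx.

An antiderivative is F(x) = -4*sin(x) + 2*cos(x) - tan(x).
Then F(pi/3) - F(0) = (1 - 3*sqrt(3)) - (2) = -3*sqrt(3) - 1.

-3*sqrt(3) - 1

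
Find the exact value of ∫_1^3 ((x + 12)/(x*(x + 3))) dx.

log(24)

Factor the denominator: x**2 + 3*x = (x + 3)x.
Partial fractions: (x + 12)/(x*(x + 3)) = -3/(x + 3) + 4/x.
An antiderivative is F(x) = 4*log(x) - 3*log(x + 3).
Then F(3) - F(1) = (log(3/8)) - (-log(64)) = log(24).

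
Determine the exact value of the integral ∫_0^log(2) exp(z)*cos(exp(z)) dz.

Let u = exp(z), so du = exp(z) dz. When z = 0, u = 1; when z = log(2), u = 2.
The integral becomes ∫ cos(u) du from 1 to 2, with antiderivative sin(u).
Back in z: F(z) = sin(exp(z)).
Then F(log(2)) - F(0) = (sin(2)) - (sin(1)) = -sin(1) + sin(2).

-sin(1) + sin(2)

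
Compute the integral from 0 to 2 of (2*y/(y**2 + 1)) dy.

Let u = y**2 + 1, so du = 2*y dy. When y = 0, u = 1; when y = 2, u = 5.
The integral becomes ∫ 1/u du from 1 to 5, with antiderivative log(u).
Back in y: F(y) = log(y**2 + 1).
Then F(2) - F(0) = (log(5)) - (0) = log(5).

log(5)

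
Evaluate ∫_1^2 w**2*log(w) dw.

Integrate by parts once (u = ln w, dv = w**2 dw).
An antiderivative is F(w) = w**3*(3*log(w) - 1)/9.
Then F(2) - F(1) = (-8/9 + 8*log(2)/3) - (-1/9) = -7/9 + 8*log(2)/3.

-7/9 + 8*log(2)/3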